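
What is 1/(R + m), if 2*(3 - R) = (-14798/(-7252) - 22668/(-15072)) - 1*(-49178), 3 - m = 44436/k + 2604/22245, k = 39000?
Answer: -223983422000/5506862842813403 ≈ -4.0674e-5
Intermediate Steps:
m = 8403501/4819750 (m = 3 - (44436/39000 + 2604/22245) = 3 - (44436*(1/39000) + 2604*(1/22245)) = 3 - (3703/3250 + 868/7415) = 3 - 1*6055749/4819750 = 3 - 6055749/4819750 = 8403501/4819750 ≈ 1.7436)
R = -2285285905/92944 (R = 3 - ((-14798/(-7252) - 22668/(-15072)) - 1*(-49178))/2 = 3 - ((-14798*(-1/7252) - 22668*(-1/15072)) + 49178)/2 = 3 - ((151/74 + 1889/1256) + 49178)/2 = 3 - (164721/46472 + 49178)/2 = 3 - ½*2285564737/46472 = 3 - 2285564737/92944 = -2285285905/92944 ≈ -24588.)
1/(R + m) = 1/(-2285285905/92944 + 8403501/4819750) = 1/(-5506862842813403/223983422000) = -223983422000/5506862842813403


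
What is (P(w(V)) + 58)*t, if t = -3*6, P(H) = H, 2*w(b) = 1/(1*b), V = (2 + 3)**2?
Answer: -26109/25 ≈ -1044.4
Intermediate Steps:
V = 25 (V = 5**2 = 25)
w(b) = 1/(2*b) (w(b) = (1/(1*b))/2 = (1/b)/2 = 1/(2*b))
t = -18
(P(w(V)) + 58)*t = ((1/2)/25 + 58)*(-18) = ((1/2)*(1/25) + 58)*(-18) = (1/50 + 58)*(-18) = (2901/50)*(-18) = -26109/25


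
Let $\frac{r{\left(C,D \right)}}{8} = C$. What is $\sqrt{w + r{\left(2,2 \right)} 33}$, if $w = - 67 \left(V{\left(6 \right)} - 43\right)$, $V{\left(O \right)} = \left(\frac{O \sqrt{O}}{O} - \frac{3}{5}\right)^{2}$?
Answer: $\frac{\sqrt{74572 + 2010 \sqrt{6}}}{5} \approx 56.39$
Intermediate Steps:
$r{\left(C,D \right)} = 8 C$
$V{\left(O \right)} = \left(- \frac{3}{5} + \sqrt{O}\right)^{2}$ ($V{\left(O \right)} = \left(\frac{O^{\frac{3}{2}}}{O} - \frac{3}{5}\right)^{2} = \left(\sqrt{O} - \frac{3}{5}\right)^{2} = \left(- \frac{3}{5} + \sqrt{O}\right)^{2}$)
$w = \frac{61372}{25} + \frac{402 \sqrt{6}}{5}$ ($w = - 67 \left(\left(\frac{9}{25} + 6 - \frac{6 \sqrt{6}}{5}\right) - 43\right) = - 67 \left(\left(\frac{159}{25} - \frac{6 \sqrt{6}}{5}\right) - 43\right) = - 67 \left(- \frac{916}{25} - \frac{6 \sqrt{6}}{5}\right) = \frac{61372}{25} + \frac{402 \sqrt{6}}{5} \approx 2651.8$)
$\sqrt{w + r{\left(2,2 \right)} 33} = \sqrt{\left(\frac{61372}{25} + \frac{402 \sqrt{6}}{5}\right) + 8 \cdot 2 \cdot 33} = \sqrt{\left(\frac{61372}{25} + \frac{402 \sqrt{6}}{5}\right) + 16 \cdot 33} = \sqrt{\left(\frac{61372}{25} + \frac{402 \sqrt{6}}{5}\right) + 528} = \sqrt{\frac{74572}{25} + \frac{402 \sqrt{6}}{5}}$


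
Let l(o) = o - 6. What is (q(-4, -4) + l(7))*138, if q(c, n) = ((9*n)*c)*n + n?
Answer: -79902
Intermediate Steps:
l(o) = -6 + o
q(c, n) = n + 9*c*n² (q(c, n) = (9*c*n)*n + n = 9*c*n² + n = n + 9*c*n²)
(q(-4, -4) + l(7))*138 = (-4*(1 + 9*(-4)*(-4)) + (-6 + 7))*138 = (-4*(1 + 144) + 1)*138 = (-4*145 + 1)*138 = (-580 + 1)*138 = -579*138 = -79902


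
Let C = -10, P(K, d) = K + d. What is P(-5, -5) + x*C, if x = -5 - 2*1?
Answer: 60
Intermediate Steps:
x = -7 (x = -5 - 2 = -7)
P(-5, -5) + x*C = (-5 - 5) - 7*(-10) = -10 + 70 = 60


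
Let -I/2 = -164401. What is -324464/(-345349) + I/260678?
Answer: 99066034245/45012443311 ≈ 2.2009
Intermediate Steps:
I = 328802 (I = -2*(-164401) = 328802)
-324464/(-345349) + I/260678 = -324464/(-345349) + 328802/260678 = -324464*(-1/345349) + 328802*(1/260678) = 324464/345349 + 164401/130339 = 99066034245/45012443311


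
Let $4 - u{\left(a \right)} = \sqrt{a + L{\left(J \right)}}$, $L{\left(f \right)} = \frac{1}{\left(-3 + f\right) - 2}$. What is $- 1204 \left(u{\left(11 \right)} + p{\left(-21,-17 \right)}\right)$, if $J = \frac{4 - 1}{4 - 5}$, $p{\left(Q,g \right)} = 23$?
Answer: $-32508 + 301 \sqrt{174} \approx -28538.0$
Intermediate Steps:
$J = -3$ ($J = \frac{3}{-1} = 3 \left(-1\right) = -3$)
$L{\left(f \right)} = \frac{1}{-5 + f}$
$u{\left(a \right)} = 4 - \sqrt{- \frac{1}{8} + a}$ ($u{\left(a \right)} = 4 - \sqrt{a + \frac{1}{-5 - 3}} = 4 - \sqrt{a + \frac{1}{-8}} = 4 - \sqrt{a - \frac{1}{8}} = 4 - \sqrt{- \frac{1}{8} + a}$)
$- 1204 \left(u{\left(11 \right)} + p{\left(-21,-17 \right)}\right) = - 1204 \left(\left(4 - \frac{\sqrt{-2 + 16 \cdot 11}}{4}\right) + 23\right) = - 1204 \left(\left(4 - \frac{\sqrt{-2 + 176}}{4}\right) + 23\right) = - 1204 \left(\left(4 - \frac{\sqrt{174}}{4}\right) + 23\right) = - 1204 \left(27 - \frac{\sqrt{174}}{4}\right) = -32508 + 301 \sqrt{174}$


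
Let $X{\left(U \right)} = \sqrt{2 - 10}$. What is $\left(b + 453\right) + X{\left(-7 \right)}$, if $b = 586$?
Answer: $1039 + 2 i \sqrt{2} \approx 1039.0 + 2.8284 i$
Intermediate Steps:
$X{\left(U \right)} = 2 i \sqrt{2}$ ($X{\left(U \right)} = \sqrt{-8} = 2 i \sqrt{2}$)
$\left(b + 453\right) + X{\left(-7 \right)} = \left(586 + 453\right) + 2 i \sqrt{2} = 1039 + 2 i \sqrt{2}$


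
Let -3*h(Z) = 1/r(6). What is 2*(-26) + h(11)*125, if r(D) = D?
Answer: -1061/18 ≈ -58.944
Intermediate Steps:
h(Z) = -1/18 (h(Z) = -⅓/6 = -⅓*⅙ = -1/18)
2*(-26) + h(11)*125 = 2*(-26) - 1/18*125 = -52 - 125/18 = -1061/18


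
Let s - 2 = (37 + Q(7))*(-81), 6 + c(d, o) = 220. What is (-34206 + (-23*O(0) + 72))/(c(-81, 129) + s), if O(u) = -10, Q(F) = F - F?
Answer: 33904/2781 ≈ 12.191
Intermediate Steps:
Q(F) = 0
c(d, o) = 214 (c(d, o) = -6 + 220 = 214)
s = -2995 (s = 2 + (37 + 0)*(-81) = 2 + 37*(-81) = 2 - 2997 = -2995)
(-34206 + (-23*O(0) + 72))/(c(-81, 129) + s) = (-34206 + (-23*(-10) + 72))/(214 - 2995) = (-34206 + (230 + 72))/(-2781) = (-34206 + 302)*(-1/2781) = -33904*(-1/2781) = 33904/2781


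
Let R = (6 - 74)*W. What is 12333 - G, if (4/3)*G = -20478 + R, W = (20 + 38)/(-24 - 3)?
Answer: 496475/18 ≈ 27582.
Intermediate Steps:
W = -58/27 (W = 58/(-27) = 58*(-1/27) = -58/27 ≈ -2.1481)
R = 3944/27 (R = (6 - 74)*(-58/27) = -68*(-58/27) = 3944/27 ≈ 146.07)
G = -274481/18 (G = 3*(-20478 + 3944/27)/4 = (¾)*(-548962/27) = -274481/18 ≈ -15249.)
12333 - G = 12333 - 1*(-274481/18) = 12333 + 274481/18 = 496475/18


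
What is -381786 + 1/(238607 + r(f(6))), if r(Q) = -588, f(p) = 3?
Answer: -90872321933/238019 ≈ -3.8179e+5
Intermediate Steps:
-381786 + 1/(238607 + r(f(6))) = -381786 + 1/(238607 - 588) = -381786 + 1/238019 = -90872321933/238019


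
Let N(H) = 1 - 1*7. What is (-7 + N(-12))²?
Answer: 169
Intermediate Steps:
N(H) = -6 (N(H) = 1 - 7 = -6)
(-7 + N(-12))² = (-7 - 6)² = (-13)² = 169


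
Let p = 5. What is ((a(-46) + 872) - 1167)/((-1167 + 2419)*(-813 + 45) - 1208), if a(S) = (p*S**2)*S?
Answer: 486975/962744 ≈ 0.50582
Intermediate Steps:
a(S) = 5*S**3 (a(S) = (5*S**2)*S = 5*S**3)
((a(-46) + 872) - 1167)/((-1167 + 2419)*(-813 + 45) - 1208) = ((5*(-46)**3 + 872) - 1167)/((-1167 + 2419)*(-813 + 45) - 1208) = ((5*(-97336) + 872) - 1167)/(1252*(-768) - 1208) = ((-486680 + 872) - 1167)/(-961536 - 1208) = (-485808 - 1167)/(-962744) = -486975*(-1/962744) = 486975/962744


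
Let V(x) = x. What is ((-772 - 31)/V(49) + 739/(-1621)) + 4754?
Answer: 376267592/79429 ≈ 4737.2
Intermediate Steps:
((-772 - 31)/V(49) + 739/(-1621)) + 4754 = ((-772 - 31)/49 + 739/(-1621)) + 4754 = (-803*1/49 + 739*(-1/1621)) + 4754 = (-803/49 - 739/1621) + 4754 = -1337874/79429 + 4754 = 376267592/79429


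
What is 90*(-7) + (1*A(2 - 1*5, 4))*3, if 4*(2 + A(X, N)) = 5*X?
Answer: -2589/4 ≈ -647.25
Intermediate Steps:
A(X, N) = -2 + 5*X/4 (A(X, N) = -2 + (5*X)/4 = -2 + 5*X/4)
90*(-7) + (1*A(2 - 1*5, 4))*3 = 90*(-7) + (1*(-2 + 5*(2 - 1*5)/4))*3 = -630 + (1*(-2 + 5*(2 - 5)/4))*3 = -630 + (1*(-2 + (5/4)*(-3)))*3 = -630 + (1*(-2 - 15/4))*3 = -630 + (1*(-23/4))*3 = -630 - 23/4*3 = -630 - 69/4 = -2589/4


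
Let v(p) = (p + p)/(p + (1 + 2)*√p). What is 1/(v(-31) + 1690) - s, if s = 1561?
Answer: -9925674059/6358538 - I*√31/19075614 ≈ -1561.0 - 2.9188e-7*I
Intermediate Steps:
v(p) = 2*p/(p + 3*√p) (v(p) = (2*p)/(p + 3*√p) = 2*p/(p + 3*√p))
1/(v(-31) + 1690) - s = 1/(2*(-31)/(-31 + 3*√(-31)) + 1690) - 1*1561 = 1/(2*(-31)/(-31 + 3*(I*√31)) + 1690) - 1561 = 1/(2*(-31)/(-31 + 3*I*√31) + 1690) - 1561 = 1/(-62/(-31 + 3*I*√31) + 1690) - 1561 = 1/(1690 - 62/(-31 + 3*I*√31)) - 1561 = -1561 + 1/(1690 - 62/(-31 + 3*I*√31))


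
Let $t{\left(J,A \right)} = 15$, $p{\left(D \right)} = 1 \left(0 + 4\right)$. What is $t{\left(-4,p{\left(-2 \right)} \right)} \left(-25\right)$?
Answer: $-375$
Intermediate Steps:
$p{\left(D \right)} = 4$ ($p{\left(D \right)} = 1 \cdot 4 = 4$)
$t{\left(-4,p{\left(-2 \right)} \right)} \left(-25\right) = 15 \left(-25\right) = -375$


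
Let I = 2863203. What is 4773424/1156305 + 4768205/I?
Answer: 6393593733199/1103578648305 ≈ 5.7935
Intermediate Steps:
4773424/1156305 + 4768205/I = 4773424/1156305 + 4768205/2863203 = 6393593733199/1103578648305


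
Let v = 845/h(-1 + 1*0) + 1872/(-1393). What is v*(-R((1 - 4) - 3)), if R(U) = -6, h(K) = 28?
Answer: 482001/2786 ≈ 173.01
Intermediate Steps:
v = 160667/5572 (v = 845/28 + 1872/(-1393) = 845*(1/28) + 1872*(-1/1393) = 845/28 - 1872/1393 = 160667/5572 ≈ 28.835)
v*(-R((1 - 4) - 3)) = 160667*(-1*(-6))/5572 = (160667/5572)*6 = 482001/2786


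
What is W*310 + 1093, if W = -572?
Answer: -176227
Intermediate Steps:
W*310 + 1093 = -572*310 + 1093 = -177320 + 1093 = -176227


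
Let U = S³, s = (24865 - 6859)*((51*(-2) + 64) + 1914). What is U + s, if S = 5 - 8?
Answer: 33779229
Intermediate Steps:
S = -3
s = 33779256 (s = 18006*((-102 + 64) + 1914) = 18006*(-38 + 1914) = 18006*1876 = 33779256)
U = -27 (U = (-3)³ = -27)
U + s = -27 + 33779256 = 33779229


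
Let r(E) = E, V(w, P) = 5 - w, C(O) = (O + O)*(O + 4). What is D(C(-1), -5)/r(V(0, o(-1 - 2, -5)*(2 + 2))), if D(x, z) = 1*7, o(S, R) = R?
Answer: 7/5 ≈ 1.4000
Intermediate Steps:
C(O) = 2*O*(4 + O) (C(O) = (2*O)*(4 + O) = 2*O*(4 + O))
D(x, z) = 7
D(C(-1), -5)/r(V(0, o(-1 - 2, -5)*(2 + 2))) = 7/(5 - 1*0) = 7/(5 + 0) = 7/5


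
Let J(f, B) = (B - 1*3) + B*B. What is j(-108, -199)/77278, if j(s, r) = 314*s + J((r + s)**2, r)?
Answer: 5487/77278 ≈ 0.071003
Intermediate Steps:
J(f, B) = -3 + B + B**2 (J(f, B) = (B - 3) + B**2 = (-3 + B) + B**2 = -3 + B + B**2)
j(s, r) = -3 + r + r**2 + 314*s (j(s, r) = 314*s + (-3 + r + r**2) = -3 + r + r**2 + 314*s)
j(-108, -199)/77278 = (-3 - 199 + (-199)**2 + 314*(-108))/77278 = (-3 - 199 + 39601 - 33912)*(1/77278) = 5487*(1/77278) = 5487/77278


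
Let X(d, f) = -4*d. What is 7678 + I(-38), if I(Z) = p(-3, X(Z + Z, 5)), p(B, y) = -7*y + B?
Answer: 5547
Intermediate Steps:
p(B, y) = B - 7*y
I(Z) = -3 + 56*Z (I(Z) = -3 - (-28)*(Z + Z) = -3 - (-28)*2*Z = -3 - (-56)*Z = -3 + 56*Z)
7678 + I(-38) = 7678 + (-3 + 56*(-38)) = 7678 + (-3 - 2128) = 7678 - 2131 = 5547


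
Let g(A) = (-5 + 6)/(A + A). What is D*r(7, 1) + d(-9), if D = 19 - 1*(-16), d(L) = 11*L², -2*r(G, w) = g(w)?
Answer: 3529/4 ≈ 882.25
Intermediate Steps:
g(A) = 1/(2*A)
r(G, w) = -1/(4*w)
D = 35 (D = 19 + 16 = 35)
D*r(7, 1) + d(-9) = 35*(-¼/1) + 11*(-9)² = 35*(-¼*1) + 11*81 = 35*(-¼) + 891 = -35/4 + 891 = 3529/4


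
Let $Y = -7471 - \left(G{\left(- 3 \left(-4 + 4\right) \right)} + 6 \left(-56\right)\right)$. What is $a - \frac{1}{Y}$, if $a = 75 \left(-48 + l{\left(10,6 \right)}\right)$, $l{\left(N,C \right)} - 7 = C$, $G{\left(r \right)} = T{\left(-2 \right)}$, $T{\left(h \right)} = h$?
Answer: $- \frac{18724124}{7133} \approx -2625.0$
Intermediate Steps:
$G{\left(r \right)} = -2$
$l{\left(N,C \right)} = 7 + C$
$Y = -7133$ ($Y = -7471 - \left(-2 + 6 \left(-56\right)\right) = -7471 - \left(-2 - 336\right) = -7471 - -338 = -7471 + 338 = -7133$)
$a = -2625$ ($a = 75 \left(-48 + \left(7 + 6\right)\right) = 75 \left(-48 + 13\right) = 75 \left(-35\right) = -2625$)
$a - \frac{1}{Y} = -2625 - \frac{1}{-7133} = -2625 - - \frac{1}{7133} = -2625 + \frac{1}{7133} = - \frac{18724124}{7133}$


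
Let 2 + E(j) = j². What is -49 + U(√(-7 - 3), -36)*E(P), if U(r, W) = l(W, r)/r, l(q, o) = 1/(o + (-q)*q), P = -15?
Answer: -82301897/1679626 + 72252*I*√10/4199065 ≈ -49.0 + 0.054412*I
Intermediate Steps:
l(q, o) = 1/(o - q²)
U(r, W) = 1/(r*(r - W²)) (U(r, W) = 1/((r - W²)*r) = 1/(r*(r - W²)))
E(j) = -2 + j²
-49 + U(√(-7 - 3), -36)*E(P) = -49 + (1/((√(-7 - 3))*(√(-7 - 3) - 1*(-36)²)))*(-2 + (-15)²) = -49 + (1/((√(-10))*(√(-10) - 1*1296)))*(-2 + 225) = -49 + (1/(((I*√10))*(I*√10 - 1296)))*223 = -49 + ((-I*√10/10)/(-1296 + I*√10))*223 = -49 - I*√10/(10*(-1296 + I*√10))*223 = -49 - 223*I*√10/(10*(-1296 + I*√10))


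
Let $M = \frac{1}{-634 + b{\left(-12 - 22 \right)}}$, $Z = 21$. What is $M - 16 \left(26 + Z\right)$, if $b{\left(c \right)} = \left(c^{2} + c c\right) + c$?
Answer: $- \frac{1236287}{1644} \approx -752.0$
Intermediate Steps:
$b{\left(c \right)} = c + 2 c^{2}$ ($b{\left(c \right)} = \left(c^{2} + c^{2}\right) + c = 2 c^{2} + c = c + 2 c^{2}$)
$M = \frac{1}{1644}$ ($M = \frac{1}{-634 + \left(-12 - 22\right) \left(1 + 2 \left(-12 - 22\right)\right)} = \frac{1}{-634 - 34 \left(1 + 2 \left(-34\right)\right)} = \frac{1}{-634 - 34 \left(1 - 68\right)} = \frac{1}{-634 - -2278} = \frac{1}{-634 + 2278} = \frac{1}{1644} \approx 0.00060827$)
$M - 16 \left(26 + Z\right) = \frac{1}{1644} - 16 \left(26 + 21\right) = \frac{1}{1644} - 16 \cdot 47 = \frac{1}{1644} - 752 = - \frac{1236287}{1644}$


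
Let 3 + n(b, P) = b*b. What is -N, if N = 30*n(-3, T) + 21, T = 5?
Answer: -201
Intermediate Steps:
n(b, P) = -3 + b**2 (n(b, P) = -3 + b*b = -3 + b**2)
N = 201 (N = 30*(-3 + (-3)**2) + 21 = 30*(-3 + 9) + 21 = 30*6 + 21 = 180 + 21 = 201)
-N = -1*201 = -201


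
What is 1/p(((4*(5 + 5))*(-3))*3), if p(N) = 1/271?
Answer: 271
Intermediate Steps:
p(N) = 1/271
1/p(((4*(5 + 5))*(-3))*3) = 1/(1/271) = 271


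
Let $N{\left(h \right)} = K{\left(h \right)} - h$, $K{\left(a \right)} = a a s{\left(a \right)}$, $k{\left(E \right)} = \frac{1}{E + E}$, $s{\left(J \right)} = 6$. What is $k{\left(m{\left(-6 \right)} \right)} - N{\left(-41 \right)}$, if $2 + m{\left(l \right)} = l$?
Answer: $- \frac{162033}{16} \approx -10127.0$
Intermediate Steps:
$m{\left(l \right)} = -2 + l$
$k{\left(E \right)} = \frac{1}{2 E}$
$K{\left(a \right)} = 6 a^{2}$ ($K{\left(a \right)} = a a 6 = a^{2} \cdot 6 = 6 a^{2}$)
$N{\left(h \right)} = - h + 6 h^{2}$ ($N{\left(h \right)} = 6 h^{2} - h = - h + 6 h^{2}$)
$k{\left(m{\left(-6 \right)} \right)} - N{\left(-41 \right)} = \frac{1}{2 \left(-2 - 6\right)} - - 41 \left(-1 + 6 \left(-41\right)\right) = \frac{1}{2 \left(-8\right)} - - 41 \left(-1 - 246\right) = \frac{1}{2} \left(- \frac{1}{8}\right) - \left(-41\right) \left(-247\right) = - \frac{1}{16} - 10127 = - \frac{162033}{16}$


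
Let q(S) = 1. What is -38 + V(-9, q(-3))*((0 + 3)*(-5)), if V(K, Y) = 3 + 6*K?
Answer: 727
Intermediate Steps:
-38 + V(-9, q(-3))*((0 + 3)*(-5)) = -38 + (3 + 6*(-9))*((0 + 3)*(-5)) = -38 + (3 - 54)*(3*(-5)) = -38 - 51*(-15) = -38 + 765 = 727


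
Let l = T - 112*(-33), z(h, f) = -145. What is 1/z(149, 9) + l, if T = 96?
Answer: 549839/145 ≈ 3792.0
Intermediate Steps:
l = 3792 (l = 96 - 112*(-33) = 96 + 3696 = 3792)
1/z(149, 9) + l = 1/(-145) + 3792 = -1/145 + 3792 = 549839/145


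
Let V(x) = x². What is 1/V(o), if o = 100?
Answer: 1/10000 ≈ 0.00010000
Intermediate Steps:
1/V(o) = 1/(100²) = 1/10000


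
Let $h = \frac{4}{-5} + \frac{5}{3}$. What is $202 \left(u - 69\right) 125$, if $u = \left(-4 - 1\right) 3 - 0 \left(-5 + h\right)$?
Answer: $-2121000$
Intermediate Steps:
$h = \frac{13}{15}$ ($h = 4 \left(- \frac{1}{5}\right) + 5 \cdot \frac{1}{3} = - \frac{4}{5} + \frac{5}{3} = \frac{13}{15} \approx 0.86667$)
$u = -15$ ($u = \left(-4 - 1\right) 3 - 0 \left(-5 + \frac{13}{15}\right) = \left(-5\right) 3 - 0 \left(- \frac{62}{15}\right) = -15 - 0 = -15 + 0 = -15$)
$202 \left(u - 69\right) 125 = 202 \left(-15 - 69\right) 125 = 202 \left(-84\right) 125 = \left(-16968\right) 125 = -2121000$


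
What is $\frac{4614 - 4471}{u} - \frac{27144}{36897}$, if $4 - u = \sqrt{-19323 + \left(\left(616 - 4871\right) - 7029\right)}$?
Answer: $- \frac{270041876}{376632277} + \frac{143 i \sqrt{30607}}{30623} \approx -0.71699 + 0.81696 i$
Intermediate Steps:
$u = 4 - i \sqrt{30607}$ ($u = 4 - \sqrt{-19323 + \left(\left(616 - 4871\right) - 7029\right)} = 4 - \sqrt{-19323 - 11284} = 4 - \sqrt{-30607} = 4 - i \sqrt{30607} \approx 4.0 - 174.95 i$)
$\frac{4614 - 4471}{u} - \frac{27144}{36897} = \frac{4614 - 4471}{4 - i \sqrt{30607}} - \frac{27144}{36897} = \frac{4614 - 4471}{4 - i \sqrt{30607}} - \frac{9048}{12299} = \frac{143}{4 - i \sqrt{30607}} - \frac{9048}{12299} = - \frac{9048}{12299} + \frac{143}{4 - i \sqrt{30607}}$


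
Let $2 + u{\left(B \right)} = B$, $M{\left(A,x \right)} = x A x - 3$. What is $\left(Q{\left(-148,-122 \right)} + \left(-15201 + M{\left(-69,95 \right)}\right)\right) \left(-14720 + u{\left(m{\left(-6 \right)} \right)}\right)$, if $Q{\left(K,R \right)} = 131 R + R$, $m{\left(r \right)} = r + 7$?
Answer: $9628019793$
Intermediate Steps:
$m{\left(r \right)} = 7 + r$
$M{\left(A,x \right)} = -3 + A x^{2}$ ($M{\left(A,x \right)} = A x x - 3 = A x^{2} - 3 = -3 + A x^{2}$)
$Q{\left(K,R \right)} = 132 R$
$u{\left(B \right)} = -2 + B$
$\left(Q{\left(-148,-122 \right)} + \left(-15201 + M{\left(-69,95 \right)}\right)\right) \left(-14720 + u{\left(m{\left(-6 \right)} \right)}\right) = \left(132 \left(-122\right) - \left(15204 + 622725\right)\right) \left(-14720 + \left(-2 + \left(7 - 6\right)\right)\right) = \left(-16104 - 637929\right) \left(-14720 + \left(-2 + 1\right)\right) = \left(-16104 - 637929\right) \left(-14720 - 1\right) = \left(-16104 - 637929\right) \left(-14721\right) = \left(-654033\right) \left(-14721\right) = 9628019793$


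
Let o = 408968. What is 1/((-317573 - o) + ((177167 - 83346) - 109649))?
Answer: -1/742369 ≈ -1.3470e-6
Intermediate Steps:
1/((-317573 - o) + ((177167 - 83346) - 109649)) = 1/((-317573 - 1*408968) + ((177167 - 83346) - 109649)) = 1/((-317573 - 408968) + (93821 - 109649)) = 1/(-726541 - 15828) = 1/(-742369) = -1/742369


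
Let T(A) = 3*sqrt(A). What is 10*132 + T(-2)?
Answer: 1320 + 3*I*sqrt(2) ≈ 1320.0 + 4.2426*I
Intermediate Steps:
10*132 + T(-2) = 10*132 + 3*sqrt(-2) = 1320 + 3*(I*sqrt(2)) = 1320 + 3*I*sqrt(2)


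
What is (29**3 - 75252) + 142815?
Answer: 91952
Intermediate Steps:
(29**3 - 75252) + 142815 = (24389 - 75252) + 142815 = -50863 + 142815 = 91952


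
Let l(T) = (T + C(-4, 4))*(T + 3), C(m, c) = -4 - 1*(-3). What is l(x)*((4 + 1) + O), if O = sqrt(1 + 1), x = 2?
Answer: 25 + 5*sqrt(2) ≈ 32.071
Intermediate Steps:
O = sqrt(2) ≈ 1.4142
C(m, c) = -1 (C(m, c) = -4 + 3 = -1)
l(T) = (-1 + T)*(3 + T) (l(T) = (T - 1)*(T + 3) = (-1 + T)*(3 + T))
l(x)*((4 + 1) + O) = (-3 + 2**2 + 2*2)*((4 + 1) + sqrt(2)) = (-3 + 4 + 4)*(5 + sqrt(2)) = 5*(5 + sqrt(2)) = 25 + 5*sqrt(2)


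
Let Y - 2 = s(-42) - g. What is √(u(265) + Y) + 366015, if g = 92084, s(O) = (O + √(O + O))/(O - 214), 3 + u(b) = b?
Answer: 366015 + √(-23505878 - 2*I*√21)/16 ≈ 3.6602e+5 - 303.02*I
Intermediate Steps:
u(b) = -3 + b
s(O) = (O + √2*√O)/(-214 + O) (s(O) = (O + √(2*O))/(-214 + O) = (O + √2*√O)/(-214 + O))
Y = -11786475/128 - I*√21/128 (Y = 2 + ((-42 + √2*√(-42))/(-214 - 42) - 1*92084) = 2 + ((-42 + √2*(I*√42))/(-256) - 92084) = 2 + (-(-42 + 2*I*√21)/256 - 92084) = 2 + ((21/128 - I*√21/128) - 92084) = 2 + (-11786731/128 - I*√21/128) = -11786475/128 - I*√21/128 ≈ -92082.0 - 0.035801*I)
√(u(265) + Y) + 366015 = √((-3 + 265) + (-11786475/128 - I*√21/128)) + 366015 = √(262 + (-11786475/128 - I*√21/128)) + 366015 = √(-11752939/128 - I*√21/128) + 366015 = 366015 + √(-11752939/128 - I*√21/128)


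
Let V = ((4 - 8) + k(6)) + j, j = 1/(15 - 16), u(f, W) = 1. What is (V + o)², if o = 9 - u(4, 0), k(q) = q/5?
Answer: 441/25 ≈ 17.640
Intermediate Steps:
k(q) = q/5 (k(q) = q*(⅕) = q/5)
j = -1 (j = 1/(-1) = -1)
o = 8 (o = 9 - 1*1 = 9 - 1 = 8)
V = -19/5 (V = ((4 - 8) + (⅕)*6) - 1 = (-4 + 6/5) - 1 = -14/5 - 1 = -19/5 ≈ -3.8000)
(V + o)² = (-19/5 + 8)² = (21/5)² = 441/25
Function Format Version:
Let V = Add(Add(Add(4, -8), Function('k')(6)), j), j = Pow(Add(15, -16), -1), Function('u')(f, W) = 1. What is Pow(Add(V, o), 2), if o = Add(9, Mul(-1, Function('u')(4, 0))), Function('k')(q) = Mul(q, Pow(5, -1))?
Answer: Rational(441, 25) ≈ 17.640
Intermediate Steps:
Function('k')(q) = Mul(Rational(1, 5), q) (Function('k')(q) = Mul(q, Rational(1, 5)) = Mul(Rational(1, 5), q))
j = -1 (j = Pow(-1, -1) = -1)
o = 8 (o = Add(9, Mul(-1, 1)) = Add(9, -1) = 8)
V = Rational(-19, 5) (V = Add(Add(Add(4, -8), Mul(Rational(1, 5), 6)), -1) = Add(Add(-4, Rational(6, 5)), -1) = Add(Rational(-14, 5), -1) = Rational(-19, 5) ≈ -3.8000)
Pow(Add(V, o), 2) = Pow(Add(Rational(-19, 5), 8), 2) = Pow(Rational(21, 5), 2) = Rational(441, 25)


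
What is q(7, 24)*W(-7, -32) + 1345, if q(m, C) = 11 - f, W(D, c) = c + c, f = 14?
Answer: 1537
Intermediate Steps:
W(D, c) = 2*c
q(m, C) = -3 (q(m, C) = 11 - 1*14 = 11 - 14 = -3)
q(7, 24)*W(-7, -32) + 1345 = -6*(-32) + 1345 = -3*(-64) + 1345 = 192 + 1345 = 1537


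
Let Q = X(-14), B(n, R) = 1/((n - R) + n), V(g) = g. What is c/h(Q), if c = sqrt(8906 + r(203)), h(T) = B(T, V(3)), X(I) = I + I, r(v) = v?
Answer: -59*sqrt(9109) ≈ -5631.0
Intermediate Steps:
B(n, R) = 1/(-R + 2*n)
X(I) = 2*I
Q = -28 (Q = 2*(-14) = -28)
h(T) = 1/(-3 + 2*T) (h(T) = 1/(-1*3 + 2*T) = 1/(-3 + 2*T))
c = sqrt(9109) (c = sqrt(8906 + 203) = sqrt(9109) ≈ 95.441)
c/h(Q) = sqrt(9109)/(1/(-3 + 2*(-28))) = sqrt(9109)/(1/(-3 - 56)) = sqrt(9109)/(1/(-59)) = sqrt(9109)/(-1/59) = sqrt(9109)*(-59) = -59*sqrt(9109)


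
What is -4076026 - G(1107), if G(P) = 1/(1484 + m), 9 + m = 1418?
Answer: -11791943219/2893 ≈ -4.0760e+6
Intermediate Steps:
m = 1409 (m = -9 + 1418 = 1409)
G(P) = 1/2893 (G(P) = 1/(1484 + 1409) = 1/2893)
-4076026 - G(1107) = -4076026 - 1*1/2893 = -4076026 - 1/2893 = -11791943219/2893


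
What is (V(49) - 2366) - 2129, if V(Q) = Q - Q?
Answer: -4495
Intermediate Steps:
V(Q) = 0
(V(49) - 2366) - 2129 = (0 - 2366) - 2129 = -2366 - 2129 = -4495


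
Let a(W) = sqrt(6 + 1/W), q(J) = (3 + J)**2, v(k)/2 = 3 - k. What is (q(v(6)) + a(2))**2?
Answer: (18 + sqrt(26))**2/4 ≈ 133.39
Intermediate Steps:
v(k) = 6 - 2*k (v(k) = 2*(3 - k) = 6 - 2*k)
(q(v(6)) + a(2))**2 = ((3 + (6 - 2*6))**2 + sqrt(6 + 1/2))**2 = ((3 + (6 - 12))**2 + sqrt(6 + 1/2))**2 = ((3 - 6)**2 + sqrt(13/2))**2 = ((-3)**2 + sqrt(26)/2)**2 = (9 + sqrt(26)/2)**2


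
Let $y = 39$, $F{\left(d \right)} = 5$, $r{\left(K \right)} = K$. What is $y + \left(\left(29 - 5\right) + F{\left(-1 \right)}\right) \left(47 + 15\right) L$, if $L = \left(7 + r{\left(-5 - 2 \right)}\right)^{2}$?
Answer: $39$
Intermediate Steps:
$L = 0$ ($L = \left(7 - 7\right)^{2} = 0^{2} = 0$)
$y + \left(\left(29 - 5\right) + F{\left(-1 \right)}\right) \left(47 + 15\right) L = 39 + \left(\left(29 - 5\right) + 5\right) \left(47 + 15\right) 0 = 39 + \left(\left(29 - 5\right) + 5\right) 62 \cdot 0 = 39 + \left(24 + 5\right) 62 \cdot 0 = 39 + 29 \cdot 62 \cdot 0 = 39 + 1798 \cdot 0 = 39 + 0 = 39$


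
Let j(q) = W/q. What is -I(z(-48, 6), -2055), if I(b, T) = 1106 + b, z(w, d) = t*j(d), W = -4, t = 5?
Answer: -3308/3 ≈ -1102.7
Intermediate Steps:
j(q) = -4/q
z(w, d) = -20/d (z(w, d) = 5*(-4/d) = -20/d)
-I(z(-48, 6), -2055) = -(1106 - 20/6) = -(1106 - 20*1/6) = -(1106 - 10/3) = -1*3308/3 = -3308/3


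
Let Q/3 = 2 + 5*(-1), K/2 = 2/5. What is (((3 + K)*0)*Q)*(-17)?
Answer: 0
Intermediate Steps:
K = ⅘ (K = 2*(2/5) = 2*(2*(⅕)) = 2*(⅖) = ⅘ ≈ 0.80000)
Q = -9 (Q = 3*(2 + 5*(-1)) = 3*(2 - 5) = 3*(-3) = -9)
(((3 + K)*0)*Q)*(-17) = (((3 + ⅘)*0)*(-9))*(-17) = (((19/5)*0)*(-9))*(-17) = (0*(-9))*(-17) = 0*(-17) = 0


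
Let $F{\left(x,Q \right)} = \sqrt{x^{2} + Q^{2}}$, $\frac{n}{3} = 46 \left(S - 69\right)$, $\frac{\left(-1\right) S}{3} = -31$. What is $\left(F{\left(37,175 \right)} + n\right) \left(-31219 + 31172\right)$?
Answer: $-155664 - 47 \sqrt{31994} \approx -1.6407 \cdot 10^{5}$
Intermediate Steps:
$S = 93$ ($S = \left(-3\right) \left(-31\right) = 93$)
$n = 3312$ ($n = 3 \cdot 46 \left(93 - 69\right) = 3 \cdot 46 \cdot 24 = 3 \cdot 1104 = 3312$)
$F{\left(x,Q \right)} = \sqrt{Q^{2} + x^{2}}$
$\left(F{\left(37,175 \right)} + n\right) \left(-31219 + 31172\right) = \left(\sqrt{175^{2} + 37^{2}} + 3312\right) \left(-31219 + 31172\right) = \left(\sqrt{30625 + 1369} + 3312\right) \left(-47\right) = \left(\sqrt{31994} + 3312\right) \left(-47\right) = \left(3312 + \sqrt{31994}\right) \left(-47\right) = -155664 - 47 \sqrt{31994}$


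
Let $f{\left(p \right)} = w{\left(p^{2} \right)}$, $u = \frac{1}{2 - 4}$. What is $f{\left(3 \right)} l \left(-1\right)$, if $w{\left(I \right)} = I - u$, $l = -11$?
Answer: $\frac{209}{2} \approx 104.5$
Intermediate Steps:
$u = - \frac{1}{2}$ ($u = \frac{1}{-2} = - \frac{1}{2} \approx -0.5$)
$w{\left(I \right)} = \frac{1}{2} + I$ ($w{\left(I \right)} = I - - \frac{1}{2} = I + \frac{1}{2} = \frac{1}{2} + I$)
$f{\left(p \right)} = \frac{1}{2} + p^{2}$
$f{\left(3 \right)} l \left(-1\right) = \left(\frac{1}{2} + 3^{2}\right) \left(-11\right) \left(-1\right) = \left(\frac{1}{2} + 9\right) \left(-11\right) \left(-1\right) = \frac{19}{2} \left(-11\right) \left(-1\right) = \left(- \frac{209}{2}\right) \left(-1\right) = \frac{209}{2}$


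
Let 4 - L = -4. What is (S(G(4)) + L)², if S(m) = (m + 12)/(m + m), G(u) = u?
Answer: 100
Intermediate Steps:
S(m) = (12 + m)/(2*m) (S(m) = (12 + m)/((2*m)) = (12 + m)*(1/(2*m)) = (12 + m)/(2*m))
L = 8 (L = 4 - 1*(-4) = 4 + 4 = 8)
(S(G(4)) + L)² = ((½)*(12 + 4)/4 + 8)² = ((½)*(¼)*16 + 8)² = (2 + 8)² = 10² = 100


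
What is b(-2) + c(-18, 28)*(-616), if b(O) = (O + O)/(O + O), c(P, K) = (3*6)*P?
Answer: 199585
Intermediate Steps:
c(P, K) = 18*P
b(O) = 1 (b(O) = (2*O)/((2*O)) = (2*O)*(1/(2*O)) = 1)
b(-2) + c(-18, 28)*(-616) = 1 + (18*(-18))*(-616) = 1 - 324*(-616) = 1 + 199584 = 199585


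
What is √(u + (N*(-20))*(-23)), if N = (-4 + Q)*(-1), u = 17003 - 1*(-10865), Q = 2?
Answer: 2*√7197 ≈ 169.67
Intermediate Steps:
u = 27868 (u = 17003 + 10865 = 27868)
N = 2 (N = (-4 + 2)*(-1) = -2*(-1) = 2)
√(u + (N*(-20))*(-23)) = √(27868 + (2*(-20))*(-23)) = √(27868 - 40*(-23)) = √(27868 + 920) = √28788 = 2*√7197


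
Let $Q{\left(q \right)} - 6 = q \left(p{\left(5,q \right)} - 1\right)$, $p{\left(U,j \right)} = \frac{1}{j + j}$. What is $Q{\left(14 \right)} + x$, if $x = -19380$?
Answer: $- \frac{38775}{2} \approx -19388.0$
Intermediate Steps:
$p{\left(U,j \right)} = \frac{1}{2 j}$
$Q{\left(q \right)} = 6 + q \left(-1 + \frac{1}{2 q}\right)$ ($Q{\left(q \right)} = 6 + q \left(\frac{1}{2 q} - 1\right) = 6 + q \left(-1 + \frac{1}{2 q}\right)$)
$Q{\left(14 \right)} + x = \left(\frac{13}{2} - 14\right) - 19380 = - \frac{15}{2} - 19380 = - \frac{38775}{2}$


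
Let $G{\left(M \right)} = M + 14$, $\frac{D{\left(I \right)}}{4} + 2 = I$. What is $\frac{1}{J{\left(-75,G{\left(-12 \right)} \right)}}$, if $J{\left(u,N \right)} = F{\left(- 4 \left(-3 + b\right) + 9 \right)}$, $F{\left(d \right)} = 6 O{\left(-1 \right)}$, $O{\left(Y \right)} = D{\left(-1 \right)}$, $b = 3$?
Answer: $- \frac{1}{72} \approx -0.013889$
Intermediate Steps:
$D{\left(I \right)} = -8 + 4 I$
$O{\left(Y \right)} = -12$ ($O{\left(Y \right)} = -8 + 4 \left(-1\right) = -8 - 4 = -12$)
$G{\left(M \right)} = 14 + M$
$F{\left(d \right)} = -72$ ($F{\left(d \right)} = 6 \left(-12\right) = -72$)
$J{\left(u,N \right)} = -72$
$\frac{1}{J{\left(-75,G{\left(-12 \right)} \right)}} = \frac{1}{-72} = - \frac{1}{72}$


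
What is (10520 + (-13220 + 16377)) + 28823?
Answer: 42500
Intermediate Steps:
(10520 + (-13220 + 16377)) + 28823 = (10520 + 3157) + 28823 = 13677 + 28823 = 42500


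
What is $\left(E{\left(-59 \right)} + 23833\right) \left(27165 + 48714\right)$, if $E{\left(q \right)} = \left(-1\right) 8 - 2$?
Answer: $1807665417$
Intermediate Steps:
$E{\left(q \right)} = -10$ ($E{\left(q \right)} = -8 + \left(-4 + 2\right) = -8 - 2 = -10$)
$\left(E{\left(-59 \right)} + 23833\right) \left(27165 + 48714\right) = \left(-10 + 23833\right) \left(27165 + 48714\right) = 23823 \cdot 75879 = 1807665417$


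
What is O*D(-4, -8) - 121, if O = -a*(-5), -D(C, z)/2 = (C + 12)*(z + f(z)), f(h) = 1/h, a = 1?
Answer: 529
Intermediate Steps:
D(C, z) = -2*(12 + C)*(z + 1/z) (D(C, z) = -2*(C + 12)*(z + 1/z) = -2*(12 + C)*(z + 1/z))
O = 5 (O = -1*1*(-5) = -1*(-5) = 5)
O*D(-4, -8) - 121 = 5*(2*(-12 - 1*(-4) + (-8)²*(-12 - 1*(-4)))/(-8)) - 121 = 5*(2*(-⅛)*(-12 + 4 + 64*(-12 + 4))) - 121 = 5*(2*(-⅛)*(-12 + 4 + 64*(-8))) - 121 = 5*(2*(-⅛)*(-12 + 4 - 512)) - 121 = 5*(2*(-⅛)*(-520)) - 121 = 5*130 - 121 = 650 - 121 = 529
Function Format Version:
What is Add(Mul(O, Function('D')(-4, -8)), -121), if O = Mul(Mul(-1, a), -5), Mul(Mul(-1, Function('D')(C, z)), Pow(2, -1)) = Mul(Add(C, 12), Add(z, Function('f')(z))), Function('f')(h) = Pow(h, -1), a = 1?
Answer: 529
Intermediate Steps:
Function('D')(C, z) = Mul(-2, Add(12, C), Add(z, Pow(z, -1))) (Function('D')(C, z) = Mul(-2, Mul(Add(C, 12), Add(z, Pow(z, -1)))) = Mul(-2, Mul(Add(12, C), Add(z, Pow(z, -1)))) = Mul(-2, Add(12, C), Add(z, Pow(z, -1))))
O = 5 (O = Mul(Mul(-1, 1), -5) = Mul(-1, -5) = 5)
Add(Mul(O, Function('D')(-4, -8)), -121) = Add(Mul(5, Mul(2, Pow(-8, -1), Add(-12, Mul(-1, -4), Mul(Pow(-8, 2), Add(-12, Mul(-1, -4)))))), -121) = Add(Mul(5, Mul(2, Rational(-1, 8), Add(-12, 4, Mul(64, Add(-12, 4))))), -121) = Add(Mul(5, Mul(2, Rational(-1, 8), Add(-12, 4, Mul(64, -8)))), -121) = Add(Mul(5, Mul(2, Rational(-1, 8), Add(-12, 4, -512))), -121) = Add(Mul(5, Mul(2, Rational(-1, 8), -520)), -121) = Add(Mul(5, 130), -121) = Add(650, -121) = 529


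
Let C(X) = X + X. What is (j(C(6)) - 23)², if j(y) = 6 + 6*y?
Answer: 3025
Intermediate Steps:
C(X) = 2*X
(j(C(6)) - 23)² = ((6 + 6*(2*6)) - 23)² = ((6 + 6*12) - 23)² = ((6 + 72) - 23)² = (78 - 23)² = 55² = 3025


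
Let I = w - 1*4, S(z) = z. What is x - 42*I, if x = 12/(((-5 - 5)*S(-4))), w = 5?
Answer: -417/10 ≈ -41.700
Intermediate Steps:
I = 1 (I = 5 - 1*4 = 5 - 4 = 1)
x = 3/10 (x = 12/(((-5 - 5)*(-4))) = 12/((-10*(-4))) = 12/40 = 12*(1/40) = 3/10 ≈ 0.30000)
x - 42*I = 3/10 - 42 = -417/10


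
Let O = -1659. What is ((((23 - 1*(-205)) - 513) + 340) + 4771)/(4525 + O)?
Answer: 2413/1433 ≈ 1.6839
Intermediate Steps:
((((23 - 1*(-205)) - 513) + 340) + 4771)/(4525 + O) = ((((23 - 1*(-205)) - 513) + 340) + 4771)/(4525 - 1659) = ((((23 + 205) - 513) + 340) + 4771)/2866 = (((228 - 513) + 340) + 4771)*(1/2866) = ((-285 + 340) + 4771)*(1/2866) = (55 + 4771)*(1/2866) = 4826*(1/2866) = 2413/1433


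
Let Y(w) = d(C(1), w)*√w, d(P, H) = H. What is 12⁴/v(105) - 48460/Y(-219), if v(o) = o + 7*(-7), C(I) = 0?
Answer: 2592/7 - 48460*I*√219/47961 ≈ 370.29 - 14.953*I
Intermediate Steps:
Y(w) = w^(3/2) (Y(w) = w*√w = w^(3/2))
v(o) = -49 + o (v(o) = o - 49 = -49 + o)
12⁴/v(105) - 48460/Y(-219) = 12⁴/(-49 + 105) - 48460*I*√219/47961 = 20736/56 - 48460*I*√219/47961 = 20736*(1/56) - 48460*I*√219/47961 = 2592/7 - 48460*I*√219/47961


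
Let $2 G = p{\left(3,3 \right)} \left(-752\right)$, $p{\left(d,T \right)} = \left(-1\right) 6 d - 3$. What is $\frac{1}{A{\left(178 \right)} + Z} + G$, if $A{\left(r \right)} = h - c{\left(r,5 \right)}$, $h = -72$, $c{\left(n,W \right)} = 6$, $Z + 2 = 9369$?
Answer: $\frac{73345945}{9289} \approx 7896.0$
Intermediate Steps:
$Z = 9367$ ($Z = -2 + 9369 = 9367$)
$A{\left(r \right)} = -78$ ($A{\left(r \right)} = -72 - 6 = -78$)
$p{\left(d,T \right)} = -3 - 6 d$ ($p{\left(d,T \right)} = - 6 d - 3 = -3 - 6 d$)
$G = 7896$ ($G = \frac{\left(-3 - 18\right) \left(-752\right)}{2} = \frac{\left(-21\right) \left(-752\right)}{2} = \frac{1}{2} \cdot 15792 = 7896$)
$\frac{1}{A{\left(178 \right)} + Z} + G = \frac{1}{-78 + 9367} + 7896 = \frac{1}{9289} + 7896 = \frac{73345945}{9289}$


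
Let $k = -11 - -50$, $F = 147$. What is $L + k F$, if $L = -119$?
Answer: $5614$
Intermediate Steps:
$k = 39$ ($k = -11 + 50 = 39$)
$L + k F = -119 + 39 \cdot 147 = -119 + 5733 = 5614$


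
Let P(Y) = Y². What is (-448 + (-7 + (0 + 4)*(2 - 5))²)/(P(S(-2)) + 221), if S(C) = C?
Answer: -29/75 ≈ -0.38667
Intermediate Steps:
(-448 + (-7 + (0 + 4)*(2 - 5))²)/(P(S(-2)) + 221) = (-448 + (-7 + (0 + 4)*(2 - 5))²)/((-2)² + 221) = (-448 + (-7 + 4*(-3))²)/(4 + 221) = (-448 + (-7 - 12)²)/225 = (-448 + (-19)²)*(1/225) = (-448 + 361)*(1/225) = -87*1/225 = -29/75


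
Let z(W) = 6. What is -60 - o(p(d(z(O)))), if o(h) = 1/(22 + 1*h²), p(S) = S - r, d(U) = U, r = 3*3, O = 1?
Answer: -1861/31 ≈ -60.032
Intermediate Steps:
r = 9
p(S) = -9 + S (p(S) = S - 1*9 = S - 9 = -9 + S)
o(h) = 1/(22 + h²)
-60 - o(p(d(z(O)))) = -60 - 1/(22 + (-9 + 6)²) = -60 - 1/(22 + (-3)²) = -60 - 1/(22 + 9) = -60 - 1/31 = -1861/31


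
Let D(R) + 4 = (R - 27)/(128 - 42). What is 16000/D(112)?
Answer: -1376000/259 ≈ -5312.7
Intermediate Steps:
D(R) = -371/86 + R/86 (D(R) = -4 + (R - 27)/(128 - 42) = -4 + (-27 + R)/86 = -4 + (-27 + R)*(1/86) = -4 + (-27/86 + R/86) = -371/86 + R/86)
16000/D(112) = 16000/(-371/86 + (1/86)*112) = 16000/(-371/86 + 56/43) = 16000/(-259/86) = 16000*(-86/259) = -1376000/259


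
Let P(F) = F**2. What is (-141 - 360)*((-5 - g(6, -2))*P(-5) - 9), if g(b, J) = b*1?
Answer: 142284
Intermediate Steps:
g(b, J) = b
(-141 - 360)*((-5 - g(6, -2))*P(-5) - 9) = (-141 - 360)*((-5 - 1*6)*(-5)**2 - 9) = -501*((-5 - 6)*25 - 9) = -501*(-11*25 - 9) = -501*(-275 - 9) = -501*(-284) = 142284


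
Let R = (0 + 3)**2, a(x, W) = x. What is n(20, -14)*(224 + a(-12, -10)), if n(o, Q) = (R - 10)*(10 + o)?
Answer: -6360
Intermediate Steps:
R = 9 (R = 3**2 = 9)
n(o, Q) = -10 - o (n(o, Q) = (9 - 10)*(10 + o) = -(10 + o) = -10 - o)
n(20, -14)*(224 + a(-12, -10)) = (-10 - 1*20)*(224 - 12) = (-10 - 20)*212 = -30*212 = -6360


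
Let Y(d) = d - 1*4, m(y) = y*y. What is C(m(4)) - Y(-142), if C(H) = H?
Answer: 162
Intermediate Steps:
m(y) = y²
Y(d) = -4 + d (Y(d) = d - 4 = -4 + d)
C(m(4)) - Y(-142) = 4² - (-4 - 142) = 16 - 1*(-146) = 16 + 146 = 162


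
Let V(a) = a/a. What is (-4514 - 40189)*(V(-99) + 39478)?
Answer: -1764829737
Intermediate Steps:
V(a) = 1
(-4514 - 40189)*(V(-99) + 39478) = (-4514 - 40189)*(1 + 39478) = -44703*39479 = -1764829737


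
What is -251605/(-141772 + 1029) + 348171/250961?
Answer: 112145673458/35321004023 ≈ 3.1750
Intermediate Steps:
-251605/(-141772 + 1029) + 348171/250961 = -251605/(-140743) + 348171*(1/250961) = -251605*(-1/140743) + 348171/250961 = 251605/140743 + 348171/250961 = 112145673458/35321004023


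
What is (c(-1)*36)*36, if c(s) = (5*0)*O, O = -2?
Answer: 0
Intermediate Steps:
c(s) = 0 (c(s) = (5*0)*(-2) = 0*(-2) = 0)
(c(-1)*36)*36 = (0*36)*36 = 0*36 = 0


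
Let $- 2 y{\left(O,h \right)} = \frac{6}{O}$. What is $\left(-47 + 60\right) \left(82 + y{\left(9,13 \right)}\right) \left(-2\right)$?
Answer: $- \frac{6370}{3} \approx -2123.3$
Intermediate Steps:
$y{\left(O,h \right)} = - \frac{3}{O}$ ($y{\left(O,h \right)} = - \frac{6 \frac{1}{O}}{2} = - \frac{3}{O}$)
$\left(-47 + 60\right) \left(82 + y{\left(9,13 \right)}\right) \left(-2\right) = \left(-47 + 60\right) \left(82 - \frac{3}{9}\right) \left(-2\right) = 13 \left(82 - \frac{1}{3}\right) \left(-2\right) = 13 \cdot \frac{245}{3} \left(-2\right) = \frac{3185}{3} \left(-2\right) = - \frac{6370}{3}$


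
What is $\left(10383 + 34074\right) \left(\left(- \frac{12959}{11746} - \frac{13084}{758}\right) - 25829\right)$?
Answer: $- \frac{730781570212929}{635962} \approx -1.1491 \cdot 10^{9}$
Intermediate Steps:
$\left(10383 + 34074\right) \left(\left(- \frac{12959}{11746} - \frac{13084}{758}\right) - 25829\right) = 44457 \left(\left(\left(-12959\right) \frac{1}{11746} - \frac{6542}{379}\right) - 25829\right) = 44457 \left(\left(- \frac{12959}{11746} - \frac{6542}{379}\right) - 25829\right) = 44457 \left(- \frac{81753793}{4451734} - 25829\right) = 44457 \left(- \frac{115065591279}{4451734}\right) = - \frac{730781570212929}{635962}$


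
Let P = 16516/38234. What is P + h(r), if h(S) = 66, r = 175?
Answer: 1269980/19117 ≈ 66.432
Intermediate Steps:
P = 8258/19117 (P = 16516*(1/38234) = 8258/19117 ≈ 0.43197)
P + h(r) = 8258/19117 + 66 = 1269980/19117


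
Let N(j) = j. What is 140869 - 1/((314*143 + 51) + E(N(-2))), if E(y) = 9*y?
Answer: 6329948514/44935 ≈ 1.4087e+5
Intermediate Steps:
140869 - 1/((314*143 + 51) + E(N(-2))) = 140869 - 1/((314*143 + 51) + 9*(-2)) = 140869 - 1/((44902 + 51) - 18) = 140869 - 1/(44953 - 18) = 140869 - 1/44935 = 6329948514/44935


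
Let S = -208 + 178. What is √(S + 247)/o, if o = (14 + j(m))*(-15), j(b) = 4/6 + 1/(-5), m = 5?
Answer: -√217/217 ≈ -0.067884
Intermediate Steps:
S = -30
j(b) = 7/15 (j(b) = 4*(⅙) + 1*(-⅕) = ⅔ - ⅕ = 7/15)
o = -217 (o = (14 + 7/15)*(-15) = (217/15)*(-15) = -217)
√(S + 247)/o = √(-30 + 247)/(-217) = √217*(-1/217) = -√217/217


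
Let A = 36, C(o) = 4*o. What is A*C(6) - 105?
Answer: 759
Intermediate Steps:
A*C(6) - 105 = 36*(4*6) - 105 = 36*24 - 105 = 864 - 105 = 759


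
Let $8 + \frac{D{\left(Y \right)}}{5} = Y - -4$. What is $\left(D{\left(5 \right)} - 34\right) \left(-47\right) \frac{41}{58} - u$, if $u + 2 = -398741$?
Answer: $\frac{799413}{2} \approx 3.9971 \cdot 10^{5}$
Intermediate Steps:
$u = -398743$ ($u = -2 - 398741 = -398743$)
$D{\left(Y \right)} = -20 + 5 Y$ ($D{\left(Y \right)} = -40 + 5 \left(Y - -4\right) = -40 + 5 \left(Y + 4\right) = -40 + 5 \left(4 + Y\right) = -40 + \left(20 + 5 Y\right) = -20 + 5 Y$)
$\left(D{\left(5 \right)} - 34\right) \left(-47\right) \frac{41}{58} - u = \left(\left(-20 + 5 \cdot 5\right) - 34\right) \left(-47\right) \frac{41}{58} - -398743 = \left(\left(-20 + 25\right) - 34\right) \left(-47\right) 41 \cdot \frac{1}{58} + 398743 = \left(5 - 34\right) \left(-47\right) \frac{41}{58} + 398743 = \left(-29\right) \left(-47\right) \frac{41}{58} + 398743 = 1363 \cdot \frac{41}{58} + 398743 = \frac{1927}{2} + 398743 = \frac{799413}{2}$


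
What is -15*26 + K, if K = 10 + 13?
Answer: -367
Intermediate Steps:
K = 23
-15*26 + K = -15*26 + 23 = -390 + 23 = -367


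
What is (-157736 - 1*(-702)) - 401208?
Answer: -558242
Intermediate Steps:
(-157736 - 1*(-702)) - 401208 = (-157736 + 702) - 401208 = -157034 - 401208 = -558242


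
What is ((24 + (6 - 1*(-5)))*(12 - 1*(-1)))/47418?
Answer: 65/6774 ≈ 0.0095955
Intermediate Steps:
((24 + (6 - 1*(-5)))*(12 - 1*(-1)))/47418 = ((24 + (6 + 5))*(12 + 1))*(1/47418) = ((24 + 11)*13)*(1/47418) = (35*13)*(1/47418) = 455*(1/47418) = 65/6774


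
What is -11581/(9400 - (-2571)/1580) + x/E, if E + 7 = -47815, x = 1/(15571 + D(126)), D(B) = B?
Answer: -13735597069947891/11150760995600314 ≈ -1.2318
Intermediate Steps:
x = 1/15697 (x = 1/(15571 + 126) = 1/15697 ≈ 6.3706e-5)
E = -47822 (E = -7 - 47815 = -47822)
-11581/(9400 - (-2571)/1580) + x/E = -11581/(9400 - (-2571)/1580) + (1/15697)/(-47822) = -11581/(9400 - (-2571)/1580) + (1/15697)*(-1/47822) = -11581/(9400 - 1*(-2571/1580)) - 1/750661934 = -11581/(9400 + 2571/1580) - 1/750661934 = -11581/14854571/1580 - 1/750661934 = -11581*1580/14854571 - 1/750661934 = -18297980/14854571 - 1/750661934 = -13735597069947891/11150760995600314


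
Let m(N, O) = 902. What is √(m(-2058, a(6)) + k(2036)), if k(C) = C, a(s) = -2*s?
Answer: √2938 ≈ 54.203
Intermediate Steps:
√(m(-2058, a(6)) + k(2036)) = √(902 + 2036) = √2938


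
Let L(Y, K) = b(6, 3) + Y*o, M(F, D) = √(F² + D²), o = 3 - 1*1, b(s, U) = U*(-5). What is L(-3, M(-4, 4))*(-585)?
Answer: 12285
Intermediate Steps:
b(s, U) = -5*U
o = 2 (o = 3 - 1 = 2)
M(F, D) = √(D² + F²)
L(Y, K) = -15 + 2*Y (L(Y, K) = -5*3 + Y*2 = -15 + 2*Y)
L(-3, M(-4, 4))*(-585) = (-15 + 2*(-3))*(-585) = (-15 - 6)*(-585) = -21*(-585) = 12285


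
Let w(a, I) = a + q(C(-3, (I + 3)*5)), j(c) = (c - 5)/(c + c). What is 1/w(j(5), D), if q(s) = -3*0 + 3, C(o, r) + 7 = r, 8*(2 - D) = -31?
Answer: ⅓ ≈ 0.33333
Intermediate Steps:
D = 47/8 (D = 2 - ⅛*(-31) = 2 + 31/8 = 47/8 ≈ 5.8750)
C(o, r) = -7 + r
j(c) = (-5 + c)/(2*c) (j(c) = (-5 + c)/((2*c)) = (-5 + c)*(1/(2*c)) = (-5 + c)/(2*c))
q(s) = 3 (q(s) = 0 + 3 = 3)
w(a, I) = 3 + a (w(a, I) = a + 3 = 3 + a)
1/w(j(5), D) = 1/(3 + (½)*(-5 + 5)/5) = 1/(3 + (½)*(⅕)*0) = 1/(3 + 0) = 1/3 = ⅓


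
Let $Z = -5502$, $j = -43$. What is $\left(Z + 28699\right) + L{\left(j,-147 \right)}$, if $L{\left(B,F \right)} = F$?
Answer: $23050$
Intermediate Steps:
$\left(Z + 28699\right) + L{\left(j,-147 \right)} = \left(-5502 + 28699\right) - 147 = 23197 - 147 = 23050$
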